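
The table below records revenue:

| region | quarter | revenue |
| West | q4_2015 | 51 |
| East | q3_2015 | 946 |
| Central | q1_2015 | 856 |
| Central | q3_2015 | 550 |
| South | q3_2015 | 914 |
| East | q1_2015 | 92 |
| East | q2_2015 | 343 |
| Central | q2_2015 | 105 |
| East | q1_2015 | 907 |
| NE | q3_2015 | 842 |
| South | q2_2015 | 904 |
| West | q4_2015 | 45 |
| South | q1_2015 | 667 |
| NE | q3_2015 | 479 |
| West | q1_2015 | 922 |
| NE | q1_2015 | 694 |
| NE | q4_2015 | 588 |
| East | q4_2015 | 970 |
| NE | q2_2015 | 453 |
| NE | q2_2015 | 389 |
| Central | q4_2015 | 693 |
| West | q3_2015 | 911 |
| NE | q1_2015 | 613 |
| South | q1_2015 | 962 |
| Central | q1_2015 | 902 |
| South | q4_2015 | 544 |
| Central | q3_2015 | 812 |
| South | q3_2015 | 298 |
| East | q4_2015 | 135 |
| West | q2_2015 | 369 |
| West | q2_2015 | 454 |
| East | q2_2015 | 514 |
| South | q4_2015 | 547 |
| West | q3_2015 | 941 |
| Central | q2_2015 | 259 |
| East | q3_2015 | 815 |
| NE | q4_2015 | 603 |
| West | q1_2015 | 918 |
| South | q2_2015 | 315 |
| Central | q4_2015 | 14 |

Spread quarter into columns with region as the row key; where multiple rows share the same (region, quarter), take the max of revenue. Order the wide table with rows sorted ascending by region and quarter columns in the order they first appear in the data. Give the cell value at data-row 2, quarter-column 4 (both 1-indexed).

514

With rows sorted ascending by region, row 2 is region=East. quarter columns in first-appearance order: q4_2015, q3_2015, q1_2015, q2_2015; column 4 is q2_2015.
Long rows with region=East, quarter=q2_2015: max(343, 514) = 514.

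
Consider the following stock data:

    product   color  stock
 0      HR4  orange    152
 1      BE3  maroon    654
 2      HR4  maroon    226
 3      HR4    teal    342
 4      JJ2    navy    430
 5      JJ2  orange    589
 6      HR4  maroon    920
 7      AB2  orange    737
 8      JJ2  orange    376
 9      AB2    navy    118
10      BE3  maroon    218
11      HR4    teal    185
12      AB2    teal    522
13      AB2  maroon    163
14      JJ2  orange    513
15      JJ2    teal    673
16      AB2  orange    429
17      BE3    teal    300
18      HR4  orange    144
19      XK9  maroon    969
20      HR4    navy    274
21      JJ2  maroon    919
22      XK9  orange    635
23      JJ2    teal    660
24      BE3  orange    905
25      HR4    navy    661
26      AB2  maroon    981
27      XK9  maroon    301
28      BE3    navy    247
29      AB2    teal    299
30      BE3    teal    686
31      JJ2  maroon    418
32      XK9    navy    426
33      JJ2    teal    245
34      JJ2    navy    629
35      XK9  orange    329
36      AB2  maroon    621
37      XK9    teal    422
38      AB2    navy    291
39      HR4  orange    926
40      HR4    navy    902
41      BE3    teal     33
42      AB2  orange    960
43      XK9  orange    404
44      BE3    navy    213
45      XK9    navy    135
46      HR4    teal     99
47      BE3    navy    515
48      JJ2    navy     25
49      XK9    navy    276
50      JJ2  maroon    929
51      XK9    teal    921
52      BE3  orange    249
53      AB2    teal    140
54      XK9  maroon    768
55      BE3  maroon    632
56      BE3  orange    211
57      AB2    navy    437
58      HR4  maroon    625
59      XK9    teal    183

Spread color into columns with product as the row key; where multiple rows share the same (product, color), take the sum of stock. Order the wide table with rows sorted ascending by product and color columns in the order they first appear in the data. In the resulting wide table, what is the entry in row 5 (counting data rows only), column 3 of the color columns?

1526

With rows sorted ascending by product, row 5 is product=XK9. color columns in first-appearance order: orange, maroon, teal, navy; column 3 is teal.
Long rows with product=XK9, color=teal: 422 + 921 + 183 = 1526.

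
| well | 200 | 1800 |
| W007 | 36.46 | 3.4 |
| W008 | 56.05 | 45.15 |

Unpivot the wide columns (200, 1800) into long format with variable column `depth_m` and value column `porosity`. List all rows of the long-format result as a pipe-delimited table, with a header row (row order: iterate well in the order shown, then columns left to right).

| well | depth_m | porosity |
| W007 | 200 | 36.46 |
| W007 | 1800 | 3.4 |
| W008 | 200 | 56.05 |
| W008 | 1800 | 45.15 |

Each (well, column) pair becomes one row: 2 × 2 = 4 rows.
For example, (W007, 200) → porosity=36.46.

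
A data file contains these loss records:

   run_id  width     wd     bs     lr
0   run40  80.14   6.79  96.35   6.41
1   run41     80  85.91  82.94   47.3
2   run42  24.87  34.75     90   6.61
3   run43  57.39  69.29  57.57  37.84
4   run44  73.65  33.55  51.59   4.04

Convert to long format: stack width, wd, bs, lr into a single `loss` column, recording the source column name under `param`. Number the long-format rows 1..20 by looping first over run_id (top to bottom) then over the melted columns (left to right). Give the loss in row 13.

57.39

20 rows total (5 × 4). Row 13: index ⌊(13-1)/4⌋ = 3 into run_id → run43; (13-1) mod 4 = 0 into the melted columns → width.
So row 13 is (run43, width, 57.39); loss = 57.39.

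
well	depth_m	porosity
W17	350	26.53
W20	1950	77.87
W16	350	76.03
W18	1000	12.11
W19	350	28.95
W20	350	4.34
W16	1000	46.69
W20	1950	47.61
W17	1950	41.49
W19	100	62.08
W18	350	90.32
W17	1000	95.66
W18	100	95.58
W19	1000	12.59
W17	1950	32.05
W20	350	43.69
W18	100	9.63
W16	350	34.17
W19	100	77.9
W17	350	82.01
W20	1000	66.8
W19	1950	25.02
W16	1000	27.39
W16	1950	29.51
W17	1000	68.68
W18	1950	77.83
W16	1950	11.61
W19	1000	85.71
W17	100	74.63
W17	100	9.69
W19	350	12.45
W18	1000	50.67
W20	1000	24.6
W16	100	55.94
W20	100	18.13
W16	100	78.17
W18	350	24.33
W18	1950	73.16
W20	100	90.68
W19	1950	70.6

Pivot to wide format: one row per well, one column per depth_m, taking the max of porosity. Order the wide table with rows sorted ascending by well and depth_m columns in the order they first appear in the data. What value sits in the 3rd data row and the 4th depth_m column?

95.58

With rows sorted ascending by well, row 3 is well=W18. depth_m columns in first-appearance order: 350, 1950, 1000, 100; column 4 is 100.
Long rows with well=W18, depth_m=100: max(95.58, 9.63) = 95.58.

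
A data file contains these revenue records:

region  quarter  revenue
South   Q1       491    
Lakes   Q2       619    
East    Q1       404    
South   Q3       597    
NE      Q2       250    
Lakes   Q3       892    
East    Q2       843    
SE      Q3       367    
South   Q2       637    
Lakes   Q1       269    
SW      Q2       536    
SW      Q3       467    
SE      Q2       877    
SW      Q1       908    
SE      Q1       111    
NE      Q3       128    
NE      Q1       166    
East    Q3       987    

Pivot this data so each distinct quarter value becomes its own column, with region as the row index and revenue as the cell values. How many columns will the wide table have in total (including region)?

1 column for region plus 3 distinct quarter values → 4 columns.

4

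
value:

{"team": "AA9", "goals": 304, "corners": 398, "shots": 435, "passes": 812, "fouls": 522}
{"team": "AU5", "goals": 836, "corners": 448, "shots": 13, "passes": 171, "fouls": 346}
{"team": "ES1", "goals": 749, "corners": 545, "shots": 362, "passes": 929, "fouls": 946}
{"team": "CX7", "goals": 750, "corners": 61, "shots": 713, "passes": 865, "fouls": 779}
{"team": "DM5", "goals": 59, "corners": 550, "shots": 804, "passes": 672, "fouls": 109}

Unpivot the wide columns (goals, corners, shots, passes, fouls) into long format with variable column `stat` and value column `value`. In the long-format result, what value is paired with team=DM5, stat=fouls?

Unpivoting turns each (team, wide-column) pair into one long row.
The wide cell at row DM5, column fouls holds 109, so the long row (DM5, fouls) has value=109.

109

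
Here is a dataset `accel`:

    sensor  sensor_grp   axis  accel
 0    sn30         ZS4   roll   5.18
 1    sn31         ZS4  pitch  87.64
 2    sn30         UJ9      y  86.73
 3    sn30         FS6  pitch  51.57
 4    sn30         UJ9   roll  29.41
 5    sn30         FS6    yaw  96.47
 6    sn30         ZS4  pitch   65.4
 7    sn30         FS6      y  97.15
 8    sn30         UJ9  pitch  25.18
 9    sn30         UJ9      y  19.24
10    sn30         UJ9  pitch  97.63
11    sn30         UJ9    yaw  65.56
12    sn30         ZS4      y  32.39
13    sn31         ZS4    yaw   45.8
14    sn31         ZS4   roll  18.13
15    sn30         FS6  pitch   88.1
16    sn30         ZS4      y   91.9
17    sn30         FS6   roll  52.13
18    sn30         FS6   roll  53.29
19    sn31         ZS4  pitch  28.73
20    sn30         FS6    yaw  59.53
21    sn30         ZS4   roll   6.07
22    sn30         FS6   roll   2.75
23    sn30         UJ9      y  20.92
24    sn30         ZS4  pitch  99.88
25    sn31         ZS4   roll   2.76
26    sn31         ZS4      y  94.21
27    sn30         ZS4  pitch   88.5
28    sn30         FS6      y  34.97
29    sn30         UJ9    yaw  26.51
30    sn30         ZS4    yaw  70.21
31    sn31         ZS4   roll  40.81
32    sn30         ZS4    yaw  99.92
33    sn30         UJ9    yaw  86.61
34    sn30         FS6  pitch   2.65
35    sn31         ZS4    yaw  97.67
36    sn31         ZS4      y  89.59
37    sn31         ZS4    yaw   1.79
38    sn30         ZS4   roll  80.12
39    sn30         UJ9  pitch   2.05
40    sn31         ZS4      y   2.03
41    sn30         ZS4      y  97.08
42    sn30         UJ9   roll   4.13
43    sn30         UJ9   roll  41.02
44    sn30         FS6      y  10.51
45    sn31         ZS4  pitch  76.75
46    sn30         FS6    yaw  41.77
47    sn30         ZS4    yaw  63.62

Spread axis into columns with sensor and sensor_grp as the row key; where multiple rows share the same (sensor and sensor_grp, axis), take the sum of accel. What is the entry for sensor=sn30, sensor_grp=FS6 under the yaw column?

197.77

Rows with sensor=sn30, sensor_grp=FS6 and axis=yaw: accel values are 96.47, 59.53, 41.77.
96.47 + 59.53 + 41.77 = 197.77.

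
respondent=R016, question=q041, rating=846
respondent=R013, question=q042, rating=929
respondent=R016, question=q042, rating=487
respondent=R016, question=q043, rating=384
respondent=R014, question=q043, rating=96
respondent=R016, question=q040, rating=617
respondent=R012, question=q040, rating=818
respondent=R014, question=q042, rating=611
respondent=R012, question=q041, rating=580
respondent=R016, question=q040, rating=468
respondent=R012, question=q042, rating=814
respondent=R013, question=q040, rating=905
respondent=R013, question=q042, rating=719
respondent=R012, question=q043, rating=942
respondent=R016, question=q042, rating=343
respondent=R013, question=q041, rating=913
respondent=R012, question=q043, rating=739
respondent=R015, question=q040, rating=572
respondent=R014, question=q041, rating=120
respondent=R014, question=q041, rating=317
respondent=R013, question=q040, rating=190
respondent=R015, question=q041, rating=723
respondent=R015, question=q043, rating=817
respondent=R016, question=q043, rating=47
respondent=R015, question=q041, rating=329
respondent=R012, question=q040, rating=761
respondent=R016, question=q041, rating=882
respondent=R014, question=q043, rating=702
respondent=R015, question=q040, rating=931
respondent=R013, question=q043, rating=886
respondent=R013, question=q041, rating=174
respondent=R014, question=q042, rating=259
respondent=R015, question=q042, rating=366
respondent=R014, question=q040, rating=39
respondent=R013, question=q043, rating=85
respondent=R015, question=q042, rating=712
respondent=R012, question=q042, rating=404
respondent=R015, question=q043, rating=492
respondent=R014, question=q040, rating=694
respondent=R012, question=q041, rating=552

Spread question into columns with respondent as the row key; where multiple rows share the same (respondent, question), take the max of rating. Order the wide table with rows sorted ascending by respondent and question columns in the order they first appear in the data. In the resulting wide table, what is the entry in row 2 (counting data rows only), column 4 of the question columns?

With rows sorted ascending by respondent, row 2 is respondent=R013. question columns in first-appearance order: q041, q042, q043, q040; column 4 is q040.
Long rows with respondent=R013, question=q040: max(905, 190) = 905.

905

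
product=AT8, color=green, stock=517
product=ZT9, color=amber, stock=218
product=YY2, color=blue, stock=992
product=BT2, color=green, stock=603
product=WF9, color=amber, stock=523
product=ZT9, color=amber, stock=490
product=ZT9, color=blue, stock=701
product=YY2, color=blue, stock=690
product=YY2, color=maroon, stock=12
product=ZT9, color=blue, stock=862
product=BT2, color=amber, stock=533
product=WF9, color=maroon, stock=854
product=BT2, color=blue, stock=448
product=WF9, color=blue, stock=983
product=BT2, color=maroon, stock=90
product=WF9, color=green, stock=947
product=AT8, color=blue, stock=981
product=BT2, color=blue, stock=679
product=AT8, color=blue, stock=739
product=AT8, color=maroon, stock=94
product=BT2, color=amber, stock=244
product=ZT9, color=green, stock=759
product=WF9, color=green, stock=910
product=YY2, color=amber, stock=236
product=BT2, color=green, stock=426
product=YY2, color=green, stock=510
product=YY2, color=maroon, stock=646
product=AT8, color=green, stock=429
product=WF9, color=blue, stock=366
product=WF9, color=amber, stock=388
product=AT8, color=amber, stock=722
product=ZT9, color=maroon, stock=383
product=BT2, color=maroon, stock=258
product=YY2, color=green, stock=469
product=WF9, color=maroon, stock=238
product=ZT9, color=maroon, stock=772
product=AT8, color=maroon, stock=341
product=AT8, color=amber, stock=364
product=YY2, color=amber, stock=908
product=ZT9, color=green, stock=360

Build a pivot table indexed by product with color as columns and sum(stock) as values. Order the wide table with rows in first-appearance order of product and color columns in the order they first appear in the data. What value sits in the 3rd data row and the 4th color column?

With rows in first-appearance order of product, row 3 is product=YY2. color columns in first-appearance order: green, amber, blue, maroon; column 4 is maroon.
Long rows with product=YY2, color=maroon: 12 + 646 = 658.

658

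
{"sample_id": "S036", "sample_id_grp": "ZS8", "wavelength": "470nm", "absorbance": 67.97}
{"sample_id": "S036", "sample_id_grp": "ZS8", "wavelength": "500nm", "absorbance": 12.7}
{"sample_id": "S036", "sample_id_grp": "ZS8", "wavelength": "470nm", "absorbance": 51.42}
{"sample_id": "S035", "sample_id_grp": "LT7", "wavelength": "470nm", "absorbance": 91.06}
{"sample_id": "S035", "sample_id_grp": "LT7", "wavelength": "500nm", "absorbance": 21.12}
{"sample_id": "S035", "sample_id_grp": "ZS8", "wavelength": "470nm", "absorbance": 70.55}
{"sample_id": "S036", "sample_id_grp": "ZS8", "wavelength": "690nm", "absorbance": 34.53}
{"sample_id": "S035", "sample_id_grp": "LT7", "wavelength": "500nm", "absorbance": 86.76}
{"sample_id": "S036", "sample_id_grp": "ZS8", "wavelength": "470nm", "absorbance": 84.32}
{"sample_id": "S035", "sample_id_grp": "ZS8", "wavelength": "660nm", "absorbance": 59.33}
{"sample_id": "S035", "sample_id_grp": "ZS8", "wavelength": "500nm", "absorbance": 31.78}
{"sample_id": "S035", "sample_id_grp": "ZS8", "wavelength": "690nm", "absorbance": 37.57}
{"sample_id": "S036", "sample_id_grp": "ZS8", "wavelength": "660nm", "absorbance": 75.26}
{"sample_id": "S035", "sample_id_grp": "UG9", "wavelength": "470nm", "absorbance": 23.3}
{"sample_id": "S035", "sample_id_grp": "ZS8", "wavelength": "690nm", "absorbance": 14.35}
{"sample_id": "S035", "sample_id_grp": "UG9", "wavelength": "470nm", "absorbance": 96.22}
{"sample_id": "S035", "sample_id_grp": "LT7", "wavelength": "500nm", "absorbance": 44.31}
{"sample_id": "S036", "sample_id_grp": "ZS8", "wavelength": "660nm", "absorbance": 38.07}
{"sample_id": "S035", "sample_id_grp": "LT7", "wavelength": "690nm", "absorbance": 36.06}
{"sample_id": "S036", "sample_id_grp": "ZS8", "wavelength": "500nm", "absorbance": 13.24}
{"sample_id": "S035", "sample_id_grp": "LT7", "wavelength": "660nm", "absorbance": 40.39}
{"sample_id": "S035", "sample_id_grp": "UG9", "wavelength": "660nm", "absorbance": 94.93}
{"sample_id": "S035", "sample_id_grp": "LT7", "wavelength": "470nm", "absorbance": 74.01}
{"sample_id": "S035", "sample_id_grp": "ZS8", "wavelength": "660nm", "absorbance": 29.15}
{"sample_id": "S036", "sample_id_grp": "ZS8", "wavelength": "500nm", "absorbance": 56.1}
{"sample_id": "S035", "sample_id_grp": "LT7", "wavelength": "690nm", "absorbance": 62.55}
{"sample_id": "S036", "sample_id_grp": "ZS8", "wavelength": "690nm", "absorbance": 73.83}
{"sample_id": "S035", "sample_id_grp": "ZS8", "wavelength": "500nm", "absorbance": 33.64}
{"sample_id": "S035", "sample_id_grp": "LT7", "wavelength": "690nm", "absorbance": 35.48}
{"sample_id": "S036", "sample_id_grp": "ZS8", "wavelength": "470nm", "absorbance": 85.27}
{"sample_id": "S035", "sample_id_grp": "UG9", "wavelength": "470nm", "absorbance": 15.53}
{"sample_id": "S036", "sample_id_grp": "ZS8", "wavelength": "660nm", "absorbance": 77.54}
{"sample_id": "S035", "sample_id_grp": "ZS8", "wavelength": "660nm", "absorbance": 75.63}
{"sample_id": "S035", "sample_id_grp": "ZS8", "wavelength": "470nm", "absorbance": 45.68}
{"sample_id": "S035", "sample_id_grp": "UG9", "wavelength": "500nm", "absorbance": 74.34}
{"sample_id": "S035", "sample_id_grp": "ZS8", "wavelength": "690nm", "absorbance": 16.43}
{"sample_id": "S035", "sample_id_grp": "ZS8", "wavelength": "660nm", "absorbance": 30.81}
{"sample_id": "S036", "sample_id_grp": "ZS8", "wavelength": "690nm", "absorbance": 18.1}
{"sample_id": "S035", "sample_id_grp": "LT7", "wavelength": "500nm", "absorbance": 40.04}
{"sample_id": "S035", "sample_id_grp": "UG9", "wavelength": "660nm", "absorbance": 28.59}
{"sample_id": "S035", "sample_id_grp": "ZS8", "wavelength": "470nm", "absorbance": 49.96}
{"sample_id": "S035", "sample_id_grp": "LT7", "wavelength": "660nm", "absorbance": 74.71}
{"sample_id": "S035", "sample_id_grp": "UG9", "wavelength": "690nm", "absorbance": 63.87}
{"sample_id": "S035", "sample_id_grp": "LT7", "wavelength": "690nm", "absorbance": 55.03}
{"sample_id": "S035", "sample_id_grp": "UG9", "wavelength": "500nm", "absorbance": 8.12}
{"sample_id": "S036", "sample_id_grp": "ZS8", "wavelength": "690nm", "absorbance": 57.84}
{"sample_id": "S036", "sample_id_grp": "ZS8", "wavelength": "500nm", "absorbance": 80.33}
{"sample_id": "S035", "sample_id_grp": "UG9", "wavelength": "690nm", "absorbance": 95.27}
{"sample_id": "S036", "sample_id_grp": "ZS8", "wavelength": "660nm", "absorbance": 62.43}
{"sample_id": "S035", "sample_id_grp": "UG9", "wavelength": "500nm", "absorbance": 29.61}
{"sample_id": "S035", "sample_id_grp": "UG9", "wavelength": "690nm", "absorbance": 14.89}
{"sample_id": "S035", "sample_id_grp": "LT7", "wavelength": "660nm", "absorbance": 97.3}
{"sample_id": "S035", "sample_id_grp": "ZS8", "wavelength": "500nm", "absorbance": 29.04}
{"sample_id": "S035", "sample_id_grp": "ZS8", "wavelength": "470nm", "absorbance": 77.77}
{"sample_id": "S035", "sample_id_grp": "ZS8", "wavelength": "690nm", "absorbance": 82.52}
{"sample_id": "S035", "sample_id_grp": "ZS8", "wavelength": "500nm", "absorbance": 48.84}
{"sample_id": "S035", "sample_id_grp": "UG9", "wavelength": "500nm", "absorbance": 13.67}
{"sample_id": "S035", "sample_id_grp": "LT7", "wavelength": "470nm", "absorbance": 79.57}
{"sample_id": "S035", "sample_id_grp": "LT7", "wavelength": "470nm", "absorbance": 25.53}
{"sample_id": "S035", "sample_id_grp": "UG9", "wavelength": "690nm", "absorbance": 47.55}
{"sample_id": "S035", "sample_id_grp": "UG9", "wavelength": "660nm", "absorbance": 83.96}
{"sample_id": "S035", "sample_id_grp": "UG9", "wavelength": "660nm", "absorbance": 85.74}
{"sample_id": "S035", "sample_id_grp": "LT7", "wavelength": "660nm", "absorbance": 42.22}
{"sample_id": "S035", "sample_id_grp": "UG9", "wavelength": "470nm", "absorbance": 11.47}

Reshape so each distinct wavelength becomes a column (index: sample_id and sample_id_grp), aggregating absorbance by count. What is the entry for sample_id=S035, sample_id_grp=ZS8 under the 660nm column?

4

Rows with sample_id=S035, sample_id_grp=ZS8 and wavelength=660nm: absorbance values are 59.33, 29.15, 75.63, 30.81.
4 rows match — count = 4.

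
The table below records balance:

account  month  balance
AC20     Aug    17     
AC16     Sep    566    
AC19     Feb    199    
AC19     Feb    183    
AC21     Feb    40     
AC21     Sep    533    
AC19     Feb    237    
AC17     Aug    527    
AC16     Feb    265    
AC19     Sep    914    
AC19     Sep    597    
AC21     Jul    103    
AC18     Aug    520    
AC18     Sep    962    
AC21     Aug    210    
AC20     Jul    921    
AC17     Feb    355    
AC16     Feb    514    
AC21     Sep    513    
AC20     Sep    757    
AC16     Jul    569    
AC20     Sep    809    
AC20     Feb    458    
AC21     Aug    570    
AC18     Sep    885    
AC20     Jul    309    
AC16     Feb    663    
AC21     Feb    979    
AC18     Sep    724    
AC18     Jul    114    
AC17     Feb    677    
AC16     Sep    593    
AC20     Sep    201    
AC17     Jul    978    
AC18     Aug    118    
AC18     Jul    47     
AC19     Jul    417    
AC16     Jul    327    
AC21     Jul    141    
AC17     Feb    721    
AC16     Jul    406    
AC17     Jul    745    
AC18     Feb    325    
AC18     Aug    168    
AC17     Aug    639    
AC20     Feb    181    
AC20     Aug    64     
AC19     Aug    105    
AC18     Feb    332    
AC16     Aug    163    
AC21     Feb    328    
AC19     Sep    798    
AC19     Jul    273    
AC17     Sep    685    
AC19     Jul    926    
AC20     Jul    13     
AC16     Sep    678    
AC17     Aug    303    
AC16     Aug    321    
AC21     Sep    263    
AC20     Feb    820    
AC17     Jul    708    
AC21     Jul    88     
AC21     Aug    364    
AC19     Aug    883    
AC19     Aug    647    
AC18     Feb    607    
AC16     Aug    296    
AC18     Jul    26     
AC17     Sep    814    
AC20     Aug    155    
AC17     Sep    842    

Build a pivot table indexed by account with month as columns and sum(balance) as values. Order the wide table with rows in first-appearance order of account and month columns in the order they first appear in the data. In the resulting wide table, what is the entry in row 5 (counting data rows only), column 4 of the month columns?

With rows in first-appearance order of account, row 5 is account=AC17. month columns in first-appearance order: Aug, Sep, Feb, Jul; column 4 is Jul.
Long rows with account=AC17, month=Jul: 978 + 745 + 708 = 2431.

2431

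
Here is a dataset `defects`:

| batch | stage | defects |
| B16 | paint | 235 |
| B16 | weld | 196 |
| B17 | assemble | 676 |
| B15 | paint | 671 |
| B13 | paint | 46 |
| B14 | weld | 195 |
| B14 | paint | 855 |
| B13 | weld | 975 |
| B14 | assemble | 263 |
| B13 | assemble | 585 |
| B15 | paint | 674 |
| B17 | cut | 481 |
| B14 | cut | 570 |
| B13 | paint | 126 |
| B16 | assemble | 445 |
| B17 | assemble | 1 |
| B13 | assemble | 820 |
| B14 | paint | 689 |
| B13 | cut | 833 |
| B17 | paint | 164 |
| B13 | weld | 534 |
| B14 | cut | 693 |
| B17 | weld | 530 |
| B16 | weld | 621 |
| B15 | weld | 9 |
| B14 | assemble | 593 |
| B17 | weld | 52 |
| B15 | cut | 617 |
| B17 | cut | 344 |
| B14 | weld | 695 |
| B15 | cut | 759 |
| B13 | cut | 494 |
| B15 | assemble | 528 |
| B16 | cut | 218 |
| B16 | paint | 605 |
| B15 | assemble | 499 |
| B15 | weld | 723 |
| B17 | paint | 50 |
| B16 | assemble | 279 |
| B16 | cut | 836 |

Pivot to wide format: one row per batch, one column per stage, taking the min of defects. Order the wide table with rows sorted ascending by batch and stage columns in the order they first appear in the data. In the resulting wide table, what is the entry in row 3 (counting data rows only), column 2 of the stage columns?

With rows sorted ascending by batch, row 3 is batch=B15. stage columns in first-appearance order: paint, weld, assemble, cut; column 2 is weld.
Long rows with batch=B15, stage=weld: min(9, 723) = 9.

9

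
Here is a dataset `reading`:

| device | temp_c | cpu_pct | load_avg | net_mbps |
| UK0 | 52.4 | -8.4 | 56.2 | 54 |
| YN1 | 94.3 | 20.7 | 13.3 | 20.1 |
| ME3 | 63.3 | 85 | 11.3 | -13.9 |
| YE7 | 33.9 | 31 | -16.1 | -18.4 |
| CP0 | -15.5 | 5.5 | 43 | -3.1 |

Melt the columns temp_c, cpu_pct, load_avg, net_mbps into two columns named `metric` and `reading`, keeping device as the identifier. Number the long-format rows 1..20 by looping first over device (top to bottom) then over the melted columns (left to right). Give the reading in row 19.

20 rows total (5 × 4). Row 19: index ⌊(19-1)/4⌋ = 4 into device → CP0; (19-1) mod 4 = 2 into the melted columns → load_avg.
So row 19 is (CP0, load_avg, 43); reading = 43.

43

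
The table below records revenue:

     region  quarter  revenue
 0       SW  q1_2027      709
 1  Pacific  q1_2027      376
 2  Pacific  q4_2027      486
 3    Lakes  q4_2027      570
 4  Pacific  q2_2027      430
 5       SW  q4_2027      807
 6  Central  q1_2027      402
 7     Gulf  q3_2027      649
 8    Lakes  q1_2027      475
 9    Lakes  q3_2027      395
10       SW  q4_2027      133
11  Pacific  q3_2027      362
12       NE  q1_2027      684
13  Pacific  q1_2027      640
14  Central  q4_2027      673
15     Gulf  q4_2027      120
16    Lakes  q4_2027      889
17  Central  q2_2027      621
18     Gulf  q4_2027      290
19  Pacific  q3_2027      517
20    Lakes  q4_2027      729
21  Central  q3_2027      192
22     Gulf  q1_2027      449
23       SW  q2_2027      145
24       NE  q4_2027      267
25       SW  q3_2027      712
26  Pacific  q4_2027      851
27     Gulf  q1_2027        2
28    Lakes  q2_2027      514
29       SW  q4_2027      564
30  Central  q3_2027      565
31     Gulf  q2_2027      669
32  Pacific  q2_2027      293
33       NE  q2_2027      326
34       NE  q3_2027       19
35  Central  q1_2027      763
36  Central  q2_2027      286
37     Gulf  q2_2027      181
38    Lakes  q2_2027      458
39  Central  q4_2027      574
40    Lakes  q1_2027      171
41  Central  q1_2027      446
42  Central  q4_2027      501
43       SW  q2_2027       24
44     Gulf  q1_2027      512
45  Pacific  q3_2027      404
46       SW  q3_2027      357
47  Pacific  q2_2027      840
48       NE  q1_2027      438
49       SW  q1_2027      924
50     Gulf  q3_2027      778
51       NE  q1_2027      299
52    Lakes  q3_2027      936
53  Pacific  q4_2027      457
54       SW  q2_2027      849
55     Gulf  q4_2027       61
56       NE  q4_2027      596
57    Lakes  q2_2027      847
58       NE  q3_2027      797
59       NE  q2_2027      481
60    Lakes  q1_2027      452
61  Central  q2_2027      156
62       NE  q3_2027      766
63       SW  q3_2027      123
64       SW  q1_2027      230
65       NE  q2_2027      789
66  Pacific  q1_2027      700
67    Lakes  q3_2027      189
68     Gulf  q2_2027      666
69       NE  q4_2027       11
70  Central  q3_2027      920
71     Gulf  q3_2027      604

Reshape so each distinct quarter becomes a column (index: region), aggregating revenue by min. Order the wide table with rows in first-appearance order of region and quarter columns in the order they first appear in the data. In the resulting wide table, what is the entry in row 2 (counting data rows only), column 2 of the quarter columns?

457

With rows in first-appearance order of region, row 2 is region=Pacific. quarter columns in first-appearance order: q1_2027, q4_2027, q2_2027, q3_2027; column 2 is q4_2027.
Long rows with region=Pacific, quarter=q4_2027: min(486, 851, 457) = 457.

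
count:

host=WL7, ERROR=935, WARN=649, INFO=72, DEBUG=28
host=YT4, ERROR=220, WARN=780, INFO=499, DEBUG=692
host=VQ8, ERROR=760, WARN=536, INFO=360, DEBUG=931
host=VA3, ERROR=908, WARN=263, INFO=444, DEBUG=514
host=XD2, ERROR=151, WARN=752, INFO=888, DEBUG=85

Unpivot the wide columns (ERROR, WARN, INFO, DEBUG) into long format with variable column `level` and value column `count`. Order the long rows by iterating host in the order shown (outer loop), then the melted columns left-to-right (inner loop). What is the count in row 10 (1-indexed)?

20 rows total (5 × 4). Row 10: index ⌊(10-1)/4⌋ = 2 into host → VQ8; (10-1) mod 4 = 1 into the melted columns → WARN.
So row 10 is (VQ8, WARN, 536); count = 536.

536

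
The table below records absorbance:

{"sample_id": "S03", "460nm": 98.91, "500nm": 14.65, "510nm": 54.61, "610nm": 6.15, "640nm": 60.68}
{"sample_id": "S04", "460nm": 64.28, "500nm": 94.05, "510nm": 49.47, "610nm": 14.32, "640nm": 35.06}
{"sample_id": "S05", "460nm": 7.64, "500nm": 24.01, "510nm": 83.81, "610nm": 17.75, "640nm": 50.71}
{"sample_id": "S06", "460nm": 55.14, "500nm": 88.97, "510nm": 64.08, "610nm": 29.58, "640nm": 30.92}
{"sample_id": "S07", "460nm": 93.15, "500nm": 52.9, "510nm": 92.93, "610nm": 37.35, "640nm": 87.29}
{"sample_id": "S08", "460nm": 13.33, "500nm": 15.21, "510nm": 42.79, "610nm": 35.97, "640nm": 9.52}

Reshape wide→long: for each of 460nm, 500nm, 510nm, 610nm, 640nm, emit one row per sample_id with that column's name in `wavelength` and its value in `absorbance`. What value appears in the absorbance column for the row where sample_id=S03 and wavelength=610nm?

6.15

Unpivoting turns each (sample_id, wide-column) pair into one long row.
The wide cell at row S03, column 610nm holds 6.15, so the long row (S03, 610nm) has absorbance=6.15.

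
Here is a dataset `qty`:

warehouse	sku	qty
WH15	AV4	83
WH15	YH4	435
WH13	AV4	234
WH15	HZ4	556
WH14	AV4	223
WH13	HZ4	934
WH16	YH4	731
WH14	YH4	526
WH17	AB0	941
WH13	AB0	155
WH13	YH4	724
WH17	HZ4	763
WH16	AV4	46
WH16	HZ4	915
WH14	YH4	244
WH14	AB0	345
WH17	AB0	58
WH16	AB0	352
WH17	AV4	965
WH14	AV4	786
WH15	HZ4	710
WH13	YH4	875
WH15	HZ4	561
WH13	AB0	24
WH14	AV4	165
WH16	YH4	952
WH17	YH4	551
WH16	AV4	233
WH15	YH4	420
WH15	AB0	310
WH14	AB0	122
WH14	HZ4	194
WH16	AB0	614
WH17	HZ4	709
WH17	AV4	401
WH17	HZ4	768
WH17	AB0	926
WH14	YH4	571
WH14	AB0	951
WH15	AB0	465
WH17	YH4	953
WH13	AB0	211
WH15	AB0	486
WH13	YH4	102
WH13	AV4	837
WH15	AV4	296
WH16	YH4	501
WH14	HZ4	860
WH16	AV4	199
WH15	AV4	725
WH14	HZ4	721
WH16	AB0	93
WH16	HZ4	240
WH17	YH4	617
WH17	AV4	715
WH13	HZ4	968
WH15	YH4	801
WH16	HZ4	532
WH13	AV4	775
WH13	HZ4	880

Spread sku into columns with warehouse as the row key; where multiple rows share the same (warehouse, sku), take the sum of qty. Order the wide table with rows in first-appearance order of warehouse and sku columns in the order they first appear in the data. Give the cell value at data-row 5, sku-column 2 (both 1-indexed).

With rows in first-appearance order of warehouse, row 5 is warehouse=WH17. sku columns in first-appearance order: AV4, YH4, HZ4, AB0; column 2 is YH4.
Long rows with warehouse=WH17, sku=YH4: 551 + 953 + 617 = 2121.

2121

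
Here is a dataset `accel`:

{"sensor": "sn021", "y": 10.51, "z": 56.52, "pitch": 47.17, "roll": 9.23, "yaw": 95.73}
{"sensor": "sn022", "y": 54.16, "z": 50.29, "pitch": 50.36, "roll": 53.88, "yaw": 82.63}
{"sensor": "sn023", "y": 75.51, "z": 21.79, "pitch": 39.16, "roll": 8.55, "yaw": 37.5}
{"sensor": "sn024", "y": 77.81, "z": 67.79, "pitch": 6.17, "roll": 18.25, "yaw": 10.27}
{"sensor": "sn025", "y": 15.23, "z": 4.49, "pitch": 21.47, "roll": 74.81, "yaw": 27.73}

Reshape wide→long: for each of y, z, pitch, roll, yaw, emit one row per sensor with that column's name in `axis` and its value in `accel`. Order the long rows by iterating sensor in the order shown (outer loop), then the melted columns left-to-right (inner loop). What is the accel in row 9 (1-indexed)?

53.88

25 rows total (5 × 5). Row 9: index ⌊(9-1)/5⌋ = 1 into sensor → sn022; (9-1) mod 5 = 3 into the melted columns → roll.
So row 9 is (sn022, roll, 53.88); accel = 53.88.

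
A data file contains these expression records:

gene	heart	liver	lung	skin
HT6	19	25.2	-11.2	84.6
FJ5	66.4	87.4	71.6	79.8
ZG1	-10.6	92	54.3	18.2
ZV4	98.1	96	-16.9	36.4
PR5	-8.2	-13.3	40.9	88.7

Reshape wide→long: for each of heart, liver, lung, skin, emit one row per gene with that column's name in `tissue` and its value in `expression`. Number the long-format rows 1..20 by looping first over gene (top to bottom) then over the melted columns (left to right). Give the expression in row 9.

20 rows total (5 × 4). Row 9: index ⌊(9-1)/4⌋ = 2 into gene → ZG1; (9-1) mod 4 = 0 into the melted columns → heart.
So row 9 is (ZG1, heart, -10.6); expression = -10.6.

-10.6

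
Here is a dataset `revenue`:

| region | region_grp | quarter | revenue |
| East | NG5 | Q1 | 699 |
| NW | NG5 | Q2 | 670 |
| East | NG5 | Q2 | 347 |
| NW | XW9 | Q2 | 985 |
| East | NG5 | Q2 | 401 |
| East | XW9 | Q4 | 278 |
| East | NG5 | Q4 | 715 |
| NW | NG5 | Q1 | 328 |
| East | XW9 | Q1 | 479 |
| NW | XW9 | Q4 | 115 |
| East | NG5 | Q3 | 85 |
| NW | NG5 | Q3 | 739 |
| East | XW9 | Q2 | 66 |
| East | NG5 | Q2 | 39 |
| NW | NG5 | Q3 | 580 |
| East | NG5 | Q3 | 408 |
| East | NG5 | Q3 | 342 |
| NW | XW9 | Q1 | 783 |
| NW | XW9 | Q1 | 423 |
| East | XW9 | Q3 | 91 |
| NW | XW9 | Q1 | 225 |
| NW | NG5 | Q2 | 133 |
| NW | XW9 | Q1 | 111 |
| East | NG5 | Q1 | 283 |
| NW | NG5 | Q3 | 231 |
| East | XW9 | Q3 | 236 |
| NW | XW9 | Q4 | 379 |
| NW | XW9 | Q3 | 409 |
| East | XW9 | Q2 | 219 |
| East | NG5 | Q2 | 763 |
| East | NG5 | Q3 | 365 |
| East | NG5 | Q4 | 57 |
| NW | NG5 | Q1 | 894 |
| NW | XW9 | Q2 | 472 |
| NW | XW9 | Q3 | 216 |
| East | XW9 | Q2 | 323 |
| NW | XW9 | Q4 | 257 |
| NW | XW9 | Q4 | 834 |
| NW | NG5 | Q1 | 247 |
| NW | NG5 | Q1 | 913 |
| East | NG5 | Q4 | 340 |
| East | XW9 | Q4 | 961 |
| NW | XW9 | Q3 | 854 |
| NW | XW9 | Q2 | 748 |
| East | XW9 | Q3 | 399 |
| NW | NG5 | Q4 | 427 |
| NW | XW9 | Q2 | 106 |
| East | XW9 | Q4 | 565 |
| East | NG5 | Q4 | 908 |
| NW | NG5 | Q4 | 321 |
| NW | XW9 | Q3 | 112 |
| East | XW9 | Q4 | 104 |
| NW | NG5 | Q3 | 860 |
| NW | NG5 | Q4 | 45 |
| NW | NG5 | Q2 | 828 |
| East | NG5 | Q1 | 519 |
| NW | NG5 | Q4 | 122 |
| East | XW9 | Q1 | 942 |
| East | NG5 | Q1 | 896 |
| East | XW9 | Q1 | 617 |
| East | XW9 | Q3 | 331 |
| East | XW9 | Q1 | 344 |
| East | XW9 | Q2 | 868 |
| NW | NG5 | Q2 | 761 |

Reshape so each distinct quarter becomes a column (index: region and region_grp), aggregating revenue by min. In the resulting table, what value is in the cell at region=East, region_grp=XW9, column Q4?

104

Rows with region=East, region_grp=XW9 and quarter=Q4: revenue values are 278, 961, 565, 104.
min(278, 961, 565, 104) = 104.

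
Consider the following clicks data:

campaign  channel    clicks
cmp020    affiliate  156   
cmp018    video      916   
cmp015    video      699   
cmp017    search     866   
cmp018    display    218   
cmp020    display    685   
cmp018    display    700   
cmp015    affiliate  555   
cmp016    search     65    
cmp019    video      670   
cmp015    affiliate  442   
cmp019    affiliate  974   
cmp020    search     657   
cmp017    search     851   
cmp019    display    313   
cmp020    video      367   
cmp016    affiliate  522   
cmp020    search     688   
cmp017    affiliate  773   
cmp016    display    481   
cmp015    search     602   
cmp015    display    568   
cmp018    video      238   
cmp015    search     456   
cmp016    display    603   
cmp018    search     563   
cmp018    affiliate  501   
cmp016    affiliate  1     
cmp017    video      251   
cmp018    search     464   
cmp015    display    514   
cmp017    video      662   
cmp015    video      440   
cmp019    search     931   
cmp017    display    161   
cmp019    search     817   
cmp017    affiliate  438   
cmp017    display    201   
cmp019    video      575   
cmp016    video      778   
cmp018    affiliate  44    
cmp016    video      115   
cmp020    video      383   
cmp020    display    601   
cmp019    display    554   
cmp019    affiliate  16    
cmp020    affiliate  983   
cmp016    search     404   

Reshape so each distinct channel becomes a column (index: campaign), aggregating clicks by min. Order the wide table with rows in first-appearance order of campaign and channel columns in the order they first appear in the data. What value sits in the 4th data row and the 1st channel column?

With rows in first-appearance order of campaign, row 4 is campaign=cmp017. channel columns in first-appearance order: affiliate, video, search, display; column 1 is affiliate.
Long rows with campaign=cmp017, channel=affiliate: min(773, 438) = 438.

438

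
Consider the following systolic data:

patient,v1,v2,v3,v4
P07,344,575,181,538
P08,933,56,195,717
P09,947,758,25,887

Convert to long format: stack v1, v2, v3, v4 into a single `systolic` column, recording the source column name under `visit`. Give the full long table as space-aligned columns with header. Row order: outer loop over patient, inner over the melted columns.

patient  visit  systolic
P07      v1     344     
P07      v2     575     
P07      v3     181     
P07      v4     538     
P08      v1     933     
P08      v2     56      
P08      v3     195     
P08      v4     717     
P09      v1     947     
P09      v2     758     
P09      v3     25      
P09      v4     887     

Each (patient, column) pair becomes one row: 3 × 4 = 12 rows.
For example, (P07, v1) → systolic=344.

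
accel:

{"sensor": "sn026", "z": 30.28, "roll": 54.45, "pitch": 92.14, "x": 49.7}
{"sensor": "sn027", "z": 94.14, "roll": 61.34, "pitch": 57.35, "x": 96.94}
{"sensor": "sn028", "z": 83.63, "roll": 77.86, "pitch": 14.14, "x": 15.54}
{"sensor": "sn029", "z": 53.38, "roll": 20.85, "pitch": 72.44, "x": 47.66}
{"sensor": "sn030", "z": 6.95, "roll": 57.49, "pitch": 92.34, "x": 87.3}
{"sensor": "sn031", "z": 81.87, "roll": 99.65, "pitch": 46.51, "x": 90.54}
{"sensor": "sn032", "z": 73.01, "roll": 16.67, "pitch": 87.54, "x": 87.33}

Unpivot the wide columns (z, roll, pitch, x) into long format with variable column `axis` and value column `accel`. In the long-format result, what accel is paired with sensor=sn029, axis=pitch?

Unpivoting turns each (sensor, wide-column) pair into one long row.
The wide cell at row sn029, column pitch holds 72.44, so the long row (sn029, pitch) has accel=72.44.

72.44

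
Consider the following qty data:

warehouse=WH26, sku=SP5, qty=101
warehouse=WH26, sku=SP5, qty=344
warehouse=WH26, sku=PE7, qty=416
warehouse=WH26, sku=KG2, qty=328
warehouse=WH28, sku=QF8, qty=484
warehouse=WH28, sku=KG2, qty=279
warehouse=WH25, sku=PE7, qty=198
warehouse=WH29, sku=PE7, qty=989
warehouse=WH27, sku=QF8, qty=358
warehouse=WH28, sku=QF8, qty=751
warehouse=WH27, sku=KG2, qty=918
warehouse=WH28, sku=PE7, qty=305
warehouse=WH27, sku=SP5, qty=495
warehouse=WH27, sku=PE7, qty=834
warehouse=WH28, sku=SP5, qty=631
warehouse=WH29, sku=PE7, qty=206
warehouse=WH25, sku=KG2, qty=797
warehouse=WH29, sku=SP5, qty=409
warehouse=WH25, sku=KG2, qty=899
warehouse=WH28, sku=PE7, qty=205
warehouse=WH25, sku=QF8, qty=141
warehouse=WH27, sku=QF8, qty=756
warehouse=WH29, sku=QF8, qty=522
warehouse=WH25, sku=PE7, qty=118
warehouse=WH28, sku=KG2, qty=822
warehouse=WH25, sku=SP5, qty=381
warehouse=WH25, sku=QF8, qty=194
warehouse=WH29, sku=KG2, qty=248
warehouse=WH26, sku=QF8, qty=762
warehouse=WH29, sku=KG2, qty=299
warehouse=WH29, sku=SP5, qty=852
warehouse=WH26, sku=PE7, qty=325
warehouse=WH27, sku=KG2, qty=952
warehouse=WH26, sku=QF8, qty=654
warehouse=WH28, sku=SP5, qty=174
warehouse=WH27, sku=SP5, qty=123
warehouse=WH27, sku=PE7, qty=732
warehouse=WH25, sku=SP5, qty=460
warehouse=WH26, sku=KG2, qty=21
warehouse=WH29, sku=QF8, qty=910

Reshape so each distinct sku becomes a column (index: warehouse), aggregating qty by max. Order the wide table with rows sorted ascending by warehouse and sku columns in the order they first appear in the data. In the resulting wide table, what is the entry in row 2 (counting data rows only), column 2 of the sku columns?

With rows sorted ascending by warehouse, row 2 is warehouse=WH26. sku columns in first-appearance order: SP5, PE7, KG2, QF8; column 2 is PE7.
Long rows with warehouse=WH26, sku=PE7: max(416, 325) = 416.

416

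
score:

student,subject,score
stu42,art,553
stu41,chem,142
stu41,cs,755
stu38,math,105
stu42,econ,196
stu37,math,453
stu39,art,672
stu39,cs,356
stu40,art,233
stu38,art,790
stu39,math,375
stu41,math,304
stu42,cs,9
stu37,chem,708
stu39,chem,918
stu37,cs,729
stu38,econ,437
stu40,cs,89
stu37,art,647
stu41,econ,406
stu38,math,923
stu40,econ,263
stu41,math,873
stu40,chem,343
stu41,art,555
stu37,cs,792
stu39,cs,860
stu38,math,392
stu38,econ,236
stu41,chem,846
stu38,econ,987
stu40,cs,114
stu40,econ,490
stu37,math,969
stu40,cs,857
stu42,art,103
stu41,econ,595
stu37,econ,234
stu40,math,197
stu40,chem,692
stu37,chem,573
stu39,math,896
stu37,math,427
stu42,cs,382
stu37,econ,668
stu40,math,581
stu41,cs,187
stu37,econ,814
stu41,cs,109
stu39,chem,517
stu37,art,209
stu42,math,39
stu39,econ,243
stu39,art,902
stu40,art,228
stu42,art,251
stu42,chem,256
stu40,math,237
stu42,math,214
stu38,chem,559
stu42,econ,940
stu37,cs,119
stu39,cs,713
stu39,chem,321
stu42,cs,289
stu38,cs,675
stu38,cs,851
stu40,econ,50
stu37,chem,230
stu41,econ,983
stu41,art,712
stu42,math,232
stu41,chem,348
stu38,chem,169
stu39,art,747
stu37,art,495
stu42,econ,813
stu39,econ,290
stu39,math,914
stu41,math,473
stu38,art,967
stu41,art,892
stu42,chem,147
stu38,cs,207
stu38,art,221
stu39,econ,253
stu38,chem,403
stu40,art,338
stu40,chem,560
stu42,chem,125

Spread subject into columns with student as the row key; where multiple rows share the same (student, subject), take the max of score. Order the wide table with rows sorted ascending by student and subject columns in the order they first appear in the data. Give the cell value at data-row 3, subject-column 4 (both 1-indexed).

With rows sorted ascending by student, row 3 is student=stu39. subject columns in first-appearance order: art, chem, cs, math, econ; column 4 is math.
Long rows with student=stu39, subject=math: max(375, 896, 914) = 914.

914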